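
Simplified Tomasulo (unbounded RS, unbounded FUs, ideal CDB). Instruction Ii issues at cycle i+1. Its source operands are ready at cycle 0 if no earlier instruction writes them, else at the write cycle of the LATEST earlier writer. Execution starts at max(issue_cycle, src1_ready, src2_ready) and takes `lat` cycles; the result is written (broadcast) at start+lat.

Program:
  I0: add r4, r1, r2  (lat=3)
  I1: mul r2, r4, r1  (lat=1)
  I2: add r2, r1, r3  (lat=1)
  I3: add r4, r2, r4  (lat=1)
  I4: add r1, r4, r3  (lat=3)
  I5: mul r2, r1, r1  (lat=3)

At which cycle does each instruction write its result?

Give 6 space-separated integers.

I0 add r4: issue@1 deps=(None,None) exec_start@1 write@4
I1 mul r2: issue@2 deps=(0,None) exec_start@4 write@5
I2 add r2: issue@3 deps=(None,None) exec_start@3 write@4
I3 add r4: issue@4 deps=(2,0) exec_start@4 write@5
I4 add r1: issue@5 deps=(3,None) exec_start@5 write@8
I5 mul r2: issue@6 deps=(4,4) exec_start@8 write@11

Answer: 4 5 4 5 8 11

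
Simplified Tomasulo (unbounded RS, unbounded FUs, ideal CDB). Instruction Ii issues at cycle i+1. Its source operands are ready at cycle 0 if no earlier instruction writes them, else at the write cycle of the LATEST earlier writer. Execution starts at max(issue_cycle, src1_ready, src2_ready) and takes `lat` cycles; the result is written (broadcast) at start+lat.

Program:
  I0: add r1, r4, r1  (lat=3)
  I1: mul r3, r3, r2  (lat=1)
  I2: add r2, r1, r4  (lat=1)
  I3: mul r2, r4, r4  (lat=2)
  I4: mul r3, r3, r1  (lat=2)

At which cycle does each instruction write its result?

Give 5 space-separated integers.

I0 add r1: issue@1 deps=(None,None) exec_start@1 write@4
I1 mul r3: issue@2 deps=(None,None) exec_start@2 write@3
I2 add r2: issue@3 deps=(0,None) exec_start@4 write@5
I3 mul r2: issue@4 deps=(None,None) exec_start@4 write@6
I4 mul r3: issue@5 deps=(1,0) exec_start@5 write@7

Answer: 4 3 5 6 7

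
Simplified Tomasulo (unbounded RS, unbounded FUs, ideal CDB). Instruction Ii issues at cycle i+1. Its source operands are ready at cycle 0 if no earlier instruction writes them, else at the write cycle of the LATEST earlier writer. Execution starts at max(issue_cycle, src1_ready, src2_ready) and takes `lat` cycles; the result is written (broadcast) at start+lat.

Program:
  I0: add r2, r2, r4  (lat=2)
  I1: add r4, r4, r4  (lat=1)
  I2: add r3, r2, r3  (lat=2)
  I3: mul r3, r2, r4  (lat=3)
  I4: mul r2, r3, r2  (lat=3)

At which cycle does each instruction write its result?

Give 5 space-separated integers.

Answer: 3 3 5 7 10

Derivation:
I0 add r2: issue@1 deps=(None,None) exec_start@1 write@3
I1 add r4: issue@2 deps=(None,None) exec_start@2 write@3
I2 add r3: issue@3 deps=(0,None) exec_start@3 write@5
I3 mul r3: issue@4 deps=(0,1) exec_start@4 write@7
I4 mul r2: issue@5 deps=(3,0) exec_start@7 write@10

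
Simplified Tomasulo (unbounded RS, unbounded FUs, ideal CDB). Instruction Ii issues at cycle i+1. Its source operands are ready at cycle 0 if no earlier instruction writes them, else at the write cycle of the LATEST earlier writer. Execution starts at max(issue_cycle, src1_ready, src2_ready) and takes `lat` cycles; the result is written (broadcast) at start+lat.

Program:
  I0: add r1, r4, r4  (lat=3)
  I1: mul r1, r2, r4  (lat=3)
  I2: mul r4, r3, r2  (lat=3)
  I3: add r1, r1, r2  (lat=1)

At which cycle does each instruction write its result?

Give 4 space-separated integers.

I0 add r1: issue@1 deps=(None,None) exec_start@1 write@4
I1 mul r1: issue@2 deps=(None,None) exec_start@2 write@5
I2 mul r4: issue@3 deps=(None,None) exec_start@3 write@6
I3 add r1: issue@4 deps=(1,None) exec_start@5 write@6

Answer: 4 5 6 6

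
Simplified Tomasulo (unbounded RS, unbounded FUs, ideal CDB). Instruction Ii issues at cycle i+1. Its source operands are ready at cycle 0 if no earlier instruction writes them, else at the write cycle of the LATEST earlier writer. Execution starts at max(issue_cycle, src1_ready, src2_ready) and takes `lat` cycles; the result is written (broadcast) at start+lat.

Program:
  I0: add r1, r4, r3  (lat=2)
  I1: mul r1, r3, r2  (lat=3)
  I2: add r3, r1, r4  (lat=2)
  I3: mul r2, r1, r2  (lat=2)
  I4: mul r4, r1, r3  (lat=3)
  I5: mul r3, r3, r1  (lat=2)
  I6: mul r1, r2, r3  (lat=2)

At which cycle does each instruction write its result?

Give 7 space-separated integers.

I0 add r1: issue@1 deps=(None,None) exec_start@1 write@3
I1 mul r1: issue@2 deps=(None,None) exec_start@2 write@5
I2 add r3: issue@3 deps=(1,None) exec_start@5 write@7
I3 mul r2: issue@4 deps=(1,None) exec_start@5 write@7
I4 mul r4: issue@5 deps=(1,2) exec_start@7 write@10
I5 mul r3: issue@6 deps=(2,1) exec_start@7 write@9
I6 mul r1: issue@7 deps=(3,5) exec_start@9 write@11

Answer: 3 5 7 7 10 9 11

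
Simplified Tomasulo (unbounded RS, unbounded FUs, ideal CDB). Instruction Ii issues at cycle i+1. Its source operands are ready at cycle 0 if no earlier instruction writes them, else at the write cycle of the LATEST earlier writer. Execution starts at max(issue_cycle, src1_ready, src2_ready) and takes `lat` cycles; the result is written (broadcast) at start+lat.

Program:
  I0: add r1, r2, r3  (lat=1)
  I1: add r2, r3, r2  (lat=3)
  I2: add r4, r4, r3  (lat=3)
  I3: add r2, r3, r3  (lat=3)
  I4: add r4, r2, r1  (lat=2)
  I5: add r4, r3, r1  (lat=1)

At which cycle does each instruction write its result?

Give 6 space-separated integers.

I0 add r1: issue@1 deps=(None,None) exec_start@1 write@2
I1 add r2: issue@2 deps=(None,None) exec_start@2 write@5
I2 add r4: issue@3 deps=(None,None) exec_start@3 write@6
I3 add r2: issue@4 deps=(None,None) exec_start@4 write@7
I4 add r4: issue@5 deps=(3,0) exec_start@7 write@9
I5 add r4: issue@6 deps=(None,0) exec_start@6 write@7

Answer: 2 5 6 7 9 7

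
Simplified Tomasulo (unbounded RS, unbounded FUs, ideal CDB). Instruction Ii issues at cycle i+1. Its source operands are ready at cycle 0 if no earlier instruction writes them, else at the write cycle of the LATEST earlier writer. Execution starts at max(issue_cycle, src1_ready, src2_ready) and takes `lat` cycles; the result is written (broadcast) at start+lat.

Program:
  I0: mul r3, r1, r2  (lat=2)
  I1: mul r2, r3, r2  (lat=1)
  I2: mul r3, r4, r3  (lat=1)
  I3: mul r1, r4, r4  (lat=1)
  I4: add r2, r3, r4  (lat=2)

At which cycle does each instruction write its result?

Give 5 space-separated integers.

I0 mul r3: issue@1 deps=(None,None) exec_start@1 write@3
I1 mul r2: issue@2 deps=(0,None) exec_start@3 write@4
I2 mul r3: issue@3 deps=(None,0) exec_start@3 write@4
I3 mul r1: issue@4 deps=(None,None) exec_start@4 write@5
I4 add r2: issue@5 deps=(2,None) exec_start@5 write@7

Answer: 3 4 4 5 7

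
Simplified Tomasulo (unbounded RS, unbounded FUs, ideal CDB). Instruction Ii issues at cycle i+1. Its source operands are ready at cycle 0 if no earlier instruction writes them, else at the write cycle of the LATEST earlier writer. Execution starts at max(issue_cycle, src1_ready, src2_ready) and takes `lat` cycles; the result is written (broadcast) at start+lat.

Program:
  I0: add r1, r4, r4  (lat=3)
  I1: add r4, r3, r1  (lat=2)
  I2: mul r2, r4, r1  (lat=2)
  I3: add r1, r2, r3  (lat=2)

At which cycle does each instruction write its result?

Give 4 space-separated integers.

Answer: 4 6 8 10

Derivation:
I0 add r1: issue@1 deps=(None,None) exec_start@1 write@4
I1 add r4: issue@2 deps=(None,0) exec_start@4 write@6
I2 mul r2: issue@3 deps=(1,0) exec_start@6 write@8
I3 add r1: issue@4 deps=(2,None) exec_start@8 write@10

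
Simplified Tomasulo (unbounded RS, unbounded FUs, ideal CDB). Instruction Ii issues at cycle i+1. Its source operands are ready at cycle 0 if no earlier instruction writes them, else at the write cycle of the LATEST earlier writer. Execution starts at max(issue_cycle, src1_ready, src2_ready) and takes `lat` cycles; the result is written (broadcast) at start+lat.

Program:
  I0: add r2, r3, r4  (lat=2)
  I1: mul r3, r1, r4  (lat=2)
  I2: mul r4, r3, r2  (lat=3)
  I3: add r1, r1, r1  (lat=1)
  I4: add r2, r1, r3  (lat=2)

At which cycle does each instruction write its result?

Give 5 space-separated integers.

I0 add r2: issue@1 deps=(None,None) exec_start@1 write@3
I1 mul r3: issue@2 deps=(None,None) exec_start@2 write@4
I2 mul r4: issue@3 deps=(1,0) exec_start@4 write@7
I3 add r1: issue@4 deps=(None,None) exec_start@4 write@5
I4 add r2: issue@5 deps=(3,1) exec_start@5 write@7

Answer: 3 4 7 5 7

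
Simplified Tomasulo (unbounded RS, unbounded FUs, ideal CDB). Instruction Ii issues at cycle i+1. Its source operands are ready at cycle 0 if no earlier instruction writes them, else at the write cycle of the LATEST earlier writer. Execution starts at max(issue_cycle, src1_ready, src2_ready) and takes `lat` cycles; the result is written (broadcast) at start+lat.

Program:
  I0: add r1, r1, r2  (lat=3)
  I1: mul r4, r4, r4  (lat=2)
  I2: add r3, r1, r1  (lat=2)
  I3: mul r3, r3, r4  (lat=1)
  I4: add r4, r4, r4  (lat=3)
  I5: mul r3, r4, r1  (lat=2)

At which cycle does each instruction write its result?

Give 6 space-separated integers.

I0 add r1: issue@1 deps=(None,None) exec_start@1 write@4
I1 mul r4: issue@2 deps=(None,None) exec_start@2 write@4
I2 add r3: issue@3 deps=(0,0) exec_start@4 write@6
I3 mul r3: issue@4 deps=(2,1) exec_start@6 write@7
I4 add r4: issue@5 deps=(1,1) exec_start@5 write@8
I5 mul r3: issue@6 deps=(4,0) exec_start@8 write@10

Answer: 4 4 6 7 8 10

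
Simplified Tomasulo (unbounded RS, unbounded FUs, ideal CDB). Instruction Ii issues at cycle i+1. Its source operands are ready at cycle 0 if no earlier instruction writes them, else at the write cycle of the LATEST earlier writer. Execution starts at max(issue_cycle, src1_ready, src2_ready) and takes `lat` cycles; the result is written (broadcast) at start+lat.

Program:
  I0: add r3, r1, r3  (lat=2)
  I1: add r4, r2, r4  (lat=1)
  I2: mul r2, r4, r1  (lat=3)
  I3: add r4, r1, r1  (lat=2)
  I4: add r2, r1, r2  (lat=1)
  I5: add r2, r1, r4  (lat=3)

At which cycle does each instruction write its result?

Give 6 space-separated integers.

Answer: 3 3 6 6 7 9

Derivation:
I0 add r3: issue@1 deps=(None,None) exec_start@1 write@3
I1 add r4: issue@2 deps=(None,None) exec_start@2 write@3
I2 mul r2: issue@3 deps=(1,None) exec_start@3 write@6
I3 add r4: issue@4 deps=(None,None) exec_start@4 write@6
I4 add r2: issue@5 deps=(None,2) exec_start@6 write@7
I5 add r2: issue@6 deps=(None,3) exec_start@6 write@9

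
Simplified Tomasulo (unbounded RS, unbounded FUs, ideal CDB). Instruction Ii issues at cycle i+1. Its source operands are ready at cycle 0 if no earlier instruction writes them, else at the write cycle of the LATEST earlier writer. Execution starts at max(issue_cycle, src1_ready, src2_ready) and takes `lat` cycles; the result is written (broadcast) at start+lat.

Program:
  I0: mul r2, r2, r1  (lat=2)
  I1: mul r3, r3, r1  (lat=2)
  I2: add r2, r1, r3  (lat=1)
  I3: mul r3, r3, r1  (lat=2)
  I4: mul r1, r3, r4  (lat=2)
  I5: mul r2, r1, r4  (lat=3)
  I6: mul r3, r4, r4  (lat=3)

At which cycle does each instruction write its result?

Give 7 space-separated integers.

Answer: 3 4 5 6 8 11 10

Derivation:
I0 mul r2: issue@1 deps=(None,None) exec_start@1 write@3
I1 mul r3: issue@2 deps=(None,None) exec_start@2 write@4
I2 add r2: issue@3 deps=(None,1) exec_start@4 write@5
I3 mul r3: issue@4 deps=(1,None) exec_start@4 write@6
I4 mul r1: issue@5 deps=(3,None) exec_start@6 write@8
I5 mul r2: issue@6 deps=(4,None) exec_start@8 write@11
I6 mul r3: issue@7 deps=(None,None) exec_start@7 write@10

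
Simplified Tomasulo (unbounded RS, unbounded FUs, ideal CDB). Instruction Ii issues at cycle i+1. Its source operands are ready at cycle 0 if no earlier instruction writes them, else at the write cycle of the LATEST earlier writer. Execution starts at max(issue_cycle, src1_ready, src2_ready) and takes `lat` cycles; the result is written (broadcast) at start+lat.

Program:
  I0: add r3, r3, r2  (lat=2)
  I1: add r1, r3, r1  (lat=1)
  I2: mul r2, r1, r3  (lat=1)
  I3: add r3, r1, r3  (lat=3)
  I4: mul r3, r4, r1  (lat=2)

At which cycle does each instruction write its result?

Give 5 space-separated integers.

Answer: 3 4 5 7 7

Derivation:
I0 add r3: issue@1 deps=(None,None) exec_start@1 write@3
I1 add r1: issue@2 deps=(0,None) exec_start@3 write@4
I2 mul r2: issue@3 deps=(1,0) exec_start@4 write@5
I3 add r3: issue@4 deps=(1,0) exec_start@4 write@7
I4 mul r3: issue@5 deps=(None,1) exec_start@5 write@7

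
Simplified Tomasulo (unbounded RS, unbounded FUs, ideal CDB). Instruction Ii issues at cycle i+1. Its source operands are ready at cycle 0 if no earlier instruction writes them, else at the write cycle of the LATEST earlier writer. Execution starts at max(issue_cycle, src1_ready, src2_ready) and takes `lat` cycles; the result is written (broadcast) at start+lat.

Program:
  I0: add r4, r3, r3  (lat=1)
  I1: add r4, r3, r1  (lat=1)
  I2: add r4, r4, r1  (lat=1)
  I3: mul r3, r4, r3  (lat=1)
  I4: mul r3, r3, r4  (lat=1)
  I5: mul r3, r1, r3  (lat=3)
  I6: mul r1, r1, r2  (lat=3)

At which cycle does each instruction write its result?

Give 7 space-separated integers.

Answer: 2 3 4 5 6 9 10

Derivation:
I0 add r4: issue@1 deps=(None,None) exec_start@1 write@2
I1 add r4: issue@2 deps=(None,None) exec_start@2 write@3
I2 add r4: issue@3 deps=(1,None) exec_start@3 write@4
I3 mul r3: issue@4 deps=(2,None) exec_start@4 write@5
I4 mul r3: issue@5 deps=(3,2) exec_start@5 write@6
I5 mul r3: issue@6 deps=(None,4) exec_start@6 write@9
I6 mul r1: issue@7 deps=(None,None) exec_start@7 write@10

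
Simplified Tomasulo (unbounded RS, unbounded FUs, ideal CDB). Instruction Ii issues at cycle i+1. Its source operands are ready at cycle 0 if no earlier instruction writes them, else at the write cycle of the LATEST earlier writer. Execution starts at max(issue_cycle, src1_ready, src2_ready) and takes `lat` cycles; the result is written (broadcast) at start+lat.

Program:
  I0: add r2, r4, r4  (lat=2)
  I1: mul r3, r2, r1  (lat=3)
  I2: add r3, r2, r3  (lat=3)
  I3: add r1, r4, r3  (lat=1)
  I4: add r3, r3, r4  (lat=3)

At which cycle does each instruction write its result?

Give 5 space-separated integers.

I0 add r2: issue@1 deps=(None,None) exec_start@1 write@3
I1 mul r3: issue@2 deps=(0,None) exec_start@3 write@6
I2 add r3: issue@3 deps=(0,1) exec_start@6 write@9
I3 add r1: issue@4 deps=(None,2) exec_start@9 write@10
I4 add r3: issue@5 deps=(2,None) exec_start@9 write@12

Answer: 3 6 9 10 12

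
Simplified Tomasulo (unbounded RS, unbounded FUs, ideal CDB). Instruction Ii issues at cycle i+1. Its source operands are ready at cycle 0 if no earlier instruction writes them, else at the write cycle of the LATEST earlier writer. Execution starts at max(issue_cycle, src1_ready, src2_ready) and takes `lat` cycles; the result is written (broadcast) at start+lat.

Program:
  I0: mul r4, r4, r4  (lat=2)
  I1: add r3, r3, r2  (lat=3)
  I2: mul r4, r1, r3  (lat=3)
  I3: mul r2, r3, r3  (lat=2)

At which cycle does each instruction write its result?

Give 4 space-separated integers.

I0 mul r4: issue@1 deps=(None,None) exec_start@1 write@3
I1 add r3: issue@2 deps=(None,None) exec_start@2 write@5
I2 mul r4: issue@3 deps=(None,1) exec_start@5 write@8
I3 mul r2: issue@4 deps=(1,1) exec_start@5 write@7

Answer: 3 5 8 7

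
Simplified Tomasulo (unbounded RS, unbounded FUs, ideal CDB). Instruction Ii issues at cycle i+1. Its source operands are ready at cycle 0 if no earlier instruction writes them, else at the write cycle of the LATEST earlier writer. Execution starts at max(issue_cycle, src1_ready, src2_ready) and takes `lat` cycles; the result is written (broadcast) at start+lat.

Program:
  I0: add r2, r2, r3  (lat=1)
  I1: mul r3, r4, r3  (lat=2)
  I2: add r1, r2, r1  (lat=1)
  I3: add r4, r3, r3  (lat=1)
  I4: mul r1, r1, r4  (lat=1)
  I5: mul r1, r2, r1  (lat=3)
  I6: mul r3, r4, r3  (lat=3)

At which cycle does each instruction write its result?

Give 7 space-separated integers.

I0 add r2: issue@1 deps=(None,None) exec_start@1 write@2
I1 mul r3: issue@2 deps=(None,None) exec_start@2 write@4
I2 add r1: issue@3 deps=(0,None) exec_start@3 write@4
I3 add r4: issue@4 deps=(1,1) exec_start@4 write@5
I4 mul r1: issue@5 deps=(2,3) exec_start@5 write@6
I5 mul r1: issue@6 deps=(0,4) exec_start@6 write@9
I6 mul r3: issue@7 deps=(3,1) exec_start@7 write@10

Answer: 2 4 4 5 6 9 10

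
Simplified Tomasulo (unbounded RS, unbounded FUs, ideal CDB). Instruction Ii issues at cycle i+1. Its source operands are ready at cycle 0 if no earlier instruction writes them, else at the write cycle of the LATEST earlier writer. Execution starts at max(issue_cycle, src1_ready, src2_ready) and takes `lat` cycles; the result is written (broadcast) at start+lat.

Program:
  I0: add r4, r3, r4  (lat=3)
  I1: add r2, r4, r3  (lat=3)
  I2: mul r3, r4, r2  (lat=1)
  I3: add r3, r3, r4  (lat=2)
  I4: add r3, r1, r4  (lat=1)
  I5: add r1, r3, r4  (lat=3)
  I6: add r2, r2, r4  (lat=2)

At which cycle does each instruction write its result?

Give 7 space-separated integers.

Answer: 4 7 8 10 6 9 9

Derivation:
I0 add r4: issue@1 deps=(None,None) exec_start@1 write@4
I1 add r2: issue@2 deps=(0,None) exec_start@4 write@7
I2 mul r3: issue@3 deps=(0,1) exec_start@7 write@8
I3 add r3: issue@4 deps=(2,0) exec_start@8 write@10
I4 add r3: issue@5 deps=(None,0) exec_start@5 write@6
I5 add r1: issue@6 deps=(4,0) exec_start@6 write@9
I6 add r2: issue@7 deps=(1,0) exec_start@7 write@9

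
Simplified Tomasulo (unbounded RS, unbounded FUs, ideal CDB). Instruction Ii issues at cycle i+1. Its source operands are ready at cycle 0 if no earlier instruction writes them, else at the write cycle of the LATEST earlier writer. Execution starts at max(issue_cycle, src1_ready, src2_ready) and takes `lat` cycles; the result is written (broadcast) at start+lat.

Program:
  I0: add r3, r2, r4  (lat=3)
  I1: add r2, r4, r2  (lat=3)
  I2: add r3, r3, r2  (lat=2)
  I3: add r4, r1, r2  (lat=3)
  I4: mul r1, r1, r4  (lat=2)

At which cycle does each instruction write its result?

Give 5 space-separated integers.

I0 add r3: issue@1 deps=(None,None) exec_start@1 write@4
I1 add r2: issue@2 deps=(None,None) exec_start@2 write@5
I2 add r3: issue@3 deps=(0,1) exec_start@5 write@7
I3 add r4: issue@4 deps=(None,1) exec_start@5 write@8
I4 mul r1: issue@5 deps=(None,3) exec_start@8 write@10

Answer: 4 5 7 8 10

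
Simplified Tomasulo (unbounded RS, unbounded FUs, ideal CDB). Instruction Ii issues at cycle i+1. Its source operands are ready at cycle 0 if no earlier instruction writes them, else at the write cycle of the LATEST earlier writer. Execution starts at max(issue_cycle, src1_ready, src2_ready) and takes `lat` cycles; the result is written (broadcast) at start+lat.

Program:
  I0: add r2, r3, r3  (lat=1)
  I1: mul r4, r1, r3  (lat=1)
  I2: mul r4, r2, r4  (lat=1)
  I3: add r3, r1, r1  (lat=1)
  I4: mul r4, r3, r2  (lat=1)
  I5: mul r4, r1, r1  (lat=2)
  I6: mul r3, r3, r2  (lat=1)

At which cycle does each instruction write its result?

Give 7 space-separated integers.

I0 add r2: issue@1 deps=(None,None) exec_start@1 write@2
I1 mul r4: issue@2 deps=(None,None) exec_start@2 write@3
I2 mul r4: issue@3 deps=(0,1) exec_start@3 write@4
I3 add r3: issue@4 deps=(None,None) exec_start@4 write@5
I4 mul r4: issue@5 deps=(3,0) exec_start@5 write@6
I5 mul r4: issue@6 deps=(None,None) exec_start@6 write@8
I6 mul r3: issue@7 deps=(3,0) exec_start@7 write@8

Answer: 2 3 4 5 6 8 8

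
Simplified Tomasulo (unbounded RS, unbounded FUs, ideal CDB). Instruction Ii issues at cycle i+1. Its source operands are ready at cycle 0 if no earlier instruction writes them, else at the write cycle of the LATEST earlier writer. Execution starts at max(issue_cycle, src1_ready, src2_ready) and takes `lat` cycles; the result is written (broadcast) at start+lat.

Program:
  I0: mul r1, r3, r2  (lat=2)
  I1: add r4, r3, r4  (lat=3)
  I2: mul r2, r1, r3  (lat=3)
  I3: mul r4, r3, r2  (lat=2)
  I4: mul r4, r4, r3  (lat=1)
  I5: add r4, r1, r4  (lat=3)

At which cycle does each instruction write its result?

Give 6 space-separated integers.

I0 mul r1: issue@1 deps=(None,None) exec_start@1 write@3
I1 add r4: issue@2 deps=(None,None) exec_start@2 write@5
I2 mul r2: issue@3 deps=(0,None) exec_start@3 write@6
I3 mul r4: issue@4 deps=(None,2) exec_start@6 write@8
I4 mul r4: issue@5 deps=(3,None) exec_start@8 write@9
I5 add r4: issue@6 deps=(0,4) exec_start@9 write@12

Answer: 3 5 6 8 9 12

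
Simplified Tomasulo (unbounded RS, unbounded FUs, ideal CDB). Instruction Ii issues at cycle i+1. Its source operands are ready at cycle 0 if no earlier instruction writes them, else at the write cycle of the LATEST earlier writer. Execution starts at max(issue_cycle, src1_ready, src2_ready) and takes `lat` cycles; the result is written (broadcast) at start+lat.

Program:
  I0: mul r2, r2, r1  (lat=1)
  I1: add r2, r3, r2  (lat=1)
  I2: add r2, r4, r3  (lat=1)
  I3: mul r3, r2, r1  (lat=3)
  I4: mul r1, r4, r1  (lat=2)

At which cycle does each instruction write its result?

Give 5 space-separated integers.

Answer: 2 3 4 7 7

Derivation:
I0 mul r2: issue@1 deps=(None,None) exec_start@1 write@2
I1 add r2: issue@2 deps=(None,0) exec_start@2 write@3
I2 add r2: issue@3 deps=(None,None) exec_start@3 write@4
I3 mul r3: issue@4 deps=(2,None) exec_start@4 write@7
I4 mul r1: issue@5 deps=(None,None) exec_start@5 write@7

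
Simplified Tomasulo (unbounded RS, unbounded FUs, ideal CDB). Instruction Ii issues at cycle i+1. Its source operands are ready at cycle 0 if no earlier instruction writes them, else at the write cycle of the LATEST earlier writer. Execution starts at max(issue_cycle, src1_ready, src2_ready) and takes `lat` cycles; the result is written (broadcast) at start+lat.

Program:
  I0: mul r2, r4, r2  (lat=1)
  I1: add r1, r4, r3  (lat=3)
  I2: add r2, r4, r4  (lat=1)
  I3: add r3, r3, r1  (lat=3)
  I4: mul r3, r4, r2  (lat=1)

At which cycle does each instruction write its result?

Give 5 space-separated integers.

Answer: 2 5 4 8 6

Derivation:
I0 mul r2: issue@1 deps=(None,None) exec_start@1 write@2
I1 add r1: issue@2 deps=(None,None) exec_start@2 write@5
I2 add r2: issue@3 deps=(None,None) exec_start@3 write@4
I3 add r3: issue@4 deps=(None,1) exec_start@5 write@8
I4 mul r3: issue@5 deps=(None,2) exec_start@5 write@6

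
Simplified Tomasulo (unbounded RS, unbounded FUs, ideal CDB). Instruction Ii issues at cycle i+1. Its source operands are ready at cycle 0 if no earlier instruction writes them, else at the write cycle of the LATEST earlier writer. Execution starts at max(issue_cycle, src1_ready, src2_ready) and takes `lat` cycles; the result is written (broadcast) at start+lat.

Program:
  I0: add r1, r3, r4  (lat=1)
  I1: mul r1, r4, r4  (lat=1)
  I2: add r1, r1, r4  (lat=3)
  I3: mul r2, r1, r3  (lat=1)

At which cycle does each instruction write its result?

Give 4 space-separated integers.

I0 add r1: issue@1 deps=(None,None) exec_start@1 write@2
I1 mul r1: issue@2 deps=(None,None) exec_start@2 write@3
I2 add r1: issue@3 deps=(1,None) exec_start@3 write@6
I3 mul r2: issue@4 deps=(2,None) exec_start@6 write@7

Answer: 2 3 6 7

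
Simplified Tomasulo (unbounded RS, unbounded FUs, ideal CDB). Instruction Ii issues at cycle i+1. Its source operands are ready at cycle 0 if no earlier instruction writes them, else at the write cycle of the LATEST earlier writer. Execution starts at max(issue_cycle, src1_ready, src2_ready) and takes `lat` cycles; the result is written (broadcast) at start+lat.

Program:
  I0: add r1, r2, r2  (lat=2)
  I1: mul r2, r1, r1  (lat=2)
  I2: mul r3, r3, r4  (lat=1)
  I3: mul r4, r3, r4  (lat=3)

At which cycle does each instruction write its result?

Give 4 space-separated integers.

Answer: 3 5 4 7

Derivation:
I0 add r1: issue@1 deps=(None,None) exec_start@1 write@3
I1 mul r2: issue@2 deps=(0,0) exec_start@3 write@5
I2 mul r3: issue@3 deps=(None,None) exec_start@3 write@4
I3 mul r4: issue@4 deps=(2,None) exec_start@4 write@7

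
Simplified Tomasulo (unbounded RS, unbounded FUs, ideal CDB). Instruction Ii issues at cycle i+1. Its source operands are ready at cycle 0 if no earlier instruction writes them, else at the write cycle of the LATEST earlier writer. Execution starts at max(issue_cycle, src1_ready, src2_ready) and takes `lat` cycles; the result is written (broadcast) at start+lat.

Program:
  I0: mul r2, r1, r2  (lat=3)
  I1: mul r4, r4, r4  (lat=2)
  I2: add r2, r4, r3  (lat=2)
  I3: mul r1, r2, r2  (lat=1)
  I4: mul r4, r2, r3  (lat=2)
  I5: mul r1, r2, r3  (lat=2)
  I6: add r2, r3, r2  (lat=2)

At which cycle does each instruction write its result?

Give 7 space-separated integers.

Answer: 4 4 6 7 8 8 9

Derivation:
I0 mul r2: issue@1 deps=(None,None) exec_start@1 write@4
I1 mul r4: issue@2 deps=(None,None) exec_start@2 write@4
I2 add r2: issue@3 deps=(1,None) exec_start@4 write@6
I3 mul r1: issue@4 deps=(2,2) exec_start@6 write@7
I4 mul r4: issue@5 deps=(2,None) exec_start@6 write@8
I5 mul r1: issue@6 deps=(2,None) exec_start@6 write@8
I6 add r2: issue@7 deps=(None,2) exec_start@7 write@9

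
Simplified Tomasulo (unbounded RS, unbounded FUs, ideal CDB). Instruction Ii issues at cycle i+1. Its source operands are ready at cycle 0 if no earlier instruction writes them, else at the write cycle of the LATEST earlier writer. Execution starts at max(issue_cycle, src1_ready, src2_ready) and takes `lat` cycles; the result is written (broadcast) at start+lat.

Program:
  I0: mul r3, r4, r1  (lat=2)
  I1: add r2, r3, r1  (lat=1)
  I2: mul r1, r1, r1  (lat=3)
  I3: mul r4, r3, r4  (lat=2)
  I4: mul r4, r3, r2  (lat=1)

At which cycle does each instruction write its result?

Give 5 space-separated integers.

I0 mul r3: issue@1 deps=(None,None) exec_start@1 write@3
I1 add r2: issue@2 deps=(0,None) exec_start@3 write@4
I2 mul r1: issue@3 deps=(None,None) exec_start@3 write@6
I3 mul r4: issue@4 deps=(0,None) exec_start@4 write@6
I4 mul r4: issue@5 deps=(0,1) exec_start@5 write@6

Answer: 3 4 6 6 6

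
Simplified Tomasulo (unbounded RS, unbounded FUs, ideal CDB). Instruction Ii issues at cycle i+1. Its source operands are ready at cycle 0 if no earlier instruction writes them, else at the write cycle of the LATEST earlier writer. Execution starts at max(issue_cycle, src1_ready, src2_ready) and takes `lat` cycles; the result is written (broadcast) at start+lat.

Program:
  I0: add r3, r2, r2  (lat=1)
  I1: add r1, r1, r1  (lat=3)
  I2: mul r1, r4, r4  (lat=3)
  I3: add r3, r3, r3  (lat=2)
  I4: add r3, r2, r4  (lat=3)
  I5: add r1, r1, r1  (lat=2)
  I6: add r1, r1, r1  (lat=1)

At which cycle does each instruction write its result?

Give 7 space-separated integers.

Answer: 2 5 6 6 8 8 9

Derivation:
I0 add r3: issue@1 deps=(None,None) exec_start@1 write@2
I1 add r1: issue@2 deps=(None,None) exec_start@2 write@5
I2 mul r1: issue@3 deps=(None,None) exec_start@3 write@6
I3 add r3: issue@4 deps=(0,0) exec_start@4 write@6
I4 add r3: issue@5 deps=(None,None) exec_start@5 write@8
I5 add r1: issue@6 deps=(2,2) exec_start@6 write@8
I6 add r1: issue@7 deps=(5,5) exec_start@8 write@9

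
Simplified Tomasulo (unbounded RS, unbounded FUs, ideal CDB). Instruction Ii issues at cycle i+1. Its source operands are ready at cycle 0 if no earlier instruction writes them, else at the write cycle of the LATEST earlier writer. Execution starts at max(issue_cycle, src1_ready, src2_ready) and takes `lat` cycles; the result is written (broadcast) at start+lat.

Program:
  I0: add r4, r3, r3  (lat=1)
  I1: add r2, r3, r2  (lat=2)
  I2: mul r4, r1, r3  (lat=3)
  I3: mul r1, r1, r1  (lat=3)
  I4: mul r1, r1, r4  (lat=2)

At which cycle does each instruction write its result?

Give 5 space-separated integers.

I0 add r4: issue@1 deps=(None,None) exec_start@1 write@2
I1 add r2: issue@2 deps=(None,None) exec_start@2 write@4
I2 mul r4: issue@3 deps=(None,None) exec_start@3 write@6
I3 mul r1: issue@4 deps=(None,None) exec_start@4 write@7
I4 mul r1: issue@5 deps=(3,2) exec_start@7 write@9

Answer: 2 4 6 7 9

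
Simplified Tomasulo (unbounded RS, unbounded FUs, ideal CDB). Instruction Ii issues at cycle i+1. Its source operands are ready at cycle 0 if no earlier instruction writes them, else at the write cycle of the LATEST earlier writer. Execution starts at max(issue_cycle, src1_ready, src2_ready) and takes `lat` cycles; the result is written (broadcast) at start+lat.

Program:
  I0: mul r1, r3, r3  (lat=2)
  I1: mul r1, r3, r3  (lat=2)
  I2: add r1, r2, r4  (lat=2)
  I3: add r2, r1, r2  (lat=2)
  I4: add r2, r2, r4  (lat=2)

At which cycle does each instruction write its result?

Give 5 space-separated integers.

Answer: 3 4 5 7 9

Derivation:
I0 mul r1: issue@1 deps=(None,None) exec_start@1 write@3
I1 mul r1: issue@2 deps=(None,None) exec_start@2 write@4
I2 add r1: issue@3 deps=(None,None) exec_start@3 write@5
I3 add r2: issue@4 deps=(2,None) exec_start@5 write@7
I4 add r2: issue@5 deps=(3,None) exec_start@7 write@9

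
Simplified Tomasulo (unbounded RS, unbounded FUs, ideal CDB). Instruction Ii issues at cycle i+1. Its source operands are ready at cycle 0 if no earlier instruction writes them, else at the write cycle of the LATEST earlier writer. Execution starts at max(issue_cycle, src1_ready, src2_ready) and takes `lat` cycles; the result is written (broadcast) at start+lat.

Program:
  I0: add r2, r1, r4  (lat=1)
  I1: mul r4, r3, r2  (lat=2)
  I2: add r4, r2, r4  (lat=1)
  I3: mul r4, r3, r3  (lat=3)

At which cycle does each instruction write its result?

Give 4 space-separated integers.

Answer: 2 4 5 7

Derivation:
I0 add r2: issue@1 deps=(None,None) exec_start@1 write@2
I1 mul r4: issue@2 deps=(None,0) exec_start@2 write@4
I2 add r4: issue@3 deps=(0,1) exec_start@4 write@5
I3 mul r4: issue@4 deps=(None,None) exec_start@4 write@7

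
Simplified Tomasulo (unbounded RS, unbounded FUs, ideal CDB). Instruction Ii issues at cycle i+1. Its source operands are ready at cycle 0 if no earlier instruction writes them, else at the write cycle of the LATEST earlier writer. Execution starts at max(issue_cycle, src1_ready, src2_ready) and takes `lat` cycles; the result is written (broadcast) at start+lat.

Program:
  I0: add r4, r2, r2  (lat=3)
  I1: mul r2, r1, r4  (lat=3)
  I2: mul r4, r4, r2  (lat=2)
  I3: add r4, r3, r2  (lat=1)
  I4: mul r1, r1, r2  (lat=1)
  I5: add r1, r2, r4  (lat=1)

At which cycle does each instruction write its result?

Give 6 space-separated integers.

Answer: 4 7 9 8 8 9

Derivation:
I0 add r4: issue@1 deps=(None,None) exec_start@1 write@4
I1 mul r2: issue@2 deps=(None,0) exec_start@4 write@7
I2 mul r4: issue@3 deps=(0,1) exec_start@7 write@9
I3 add r4: issue@4 deps=(None,1) exec_start@7 write@8
I4 mul r1: issue@5 deps=(None,1) exec_start@7 write@8
I5 add r1: issue@6 deps=(1,3) exec_start@8 write@9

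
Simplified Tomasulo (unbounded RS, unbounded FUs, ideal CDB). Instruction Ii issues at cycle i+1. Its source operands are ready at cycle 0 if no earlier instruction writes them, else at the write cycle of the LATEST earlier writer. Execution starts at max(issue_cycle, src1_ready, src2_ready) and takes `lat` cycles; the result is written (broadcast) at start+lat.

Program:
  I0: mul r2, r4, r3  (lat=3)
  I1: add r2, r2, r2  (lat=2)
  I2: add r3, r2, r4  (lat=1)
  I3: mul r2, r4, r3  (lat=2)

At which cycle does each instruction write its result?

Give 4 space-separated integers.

I0 mul r2: issue@1 deps=(None,None) exec_start@1 write@4
I1 add r2: issue@2 deps=(0,0) exec_start@4 write@6
I2 add r3: issue@3 deps=(1,None) exec_start@6 write@7
I3 mul r2: issue@4 deps=(None,2) exec_start@7 write@9

Answer: 4 6 7 9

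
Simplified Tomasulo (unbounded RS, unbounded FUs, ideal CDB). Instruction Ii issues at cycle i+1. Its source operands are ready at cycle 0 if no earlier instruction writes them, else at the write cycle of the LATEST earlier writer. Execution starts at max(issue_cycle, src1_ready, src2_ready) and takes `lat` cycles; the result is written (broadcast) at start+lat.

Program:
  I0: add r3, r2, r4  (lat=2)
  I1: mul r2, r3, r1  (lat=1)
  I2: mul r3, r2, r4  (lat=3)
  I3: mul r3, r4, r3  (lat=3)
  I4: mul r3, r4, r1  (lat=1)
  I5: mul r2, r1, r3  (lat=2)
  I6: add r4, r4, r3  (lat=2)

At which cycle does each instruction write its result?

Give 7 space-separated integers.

Answer: 3 4 7 10 6 8 9

Derivation:
I0 add r3: issue@1 deps=(None,None) exec_start@1 write@3
I1 mul r2: issue@2 deps=(0,None) exec_start@3 write@4
I2 mul r3: issue@3 deps=(1,None) exec_start@4 write@7
I3 mul r3: issue@4 deps=(None,2) exec_start@7 write@10
I4 mul r3: issue@5 deps=(None,None) exec_start@5 write@6
I5 mul r2: issue@6 deps=(None,4) exec_start@6 write@8
I6 add r4: issue@7 deps=(None,4) exec_start@7 write@9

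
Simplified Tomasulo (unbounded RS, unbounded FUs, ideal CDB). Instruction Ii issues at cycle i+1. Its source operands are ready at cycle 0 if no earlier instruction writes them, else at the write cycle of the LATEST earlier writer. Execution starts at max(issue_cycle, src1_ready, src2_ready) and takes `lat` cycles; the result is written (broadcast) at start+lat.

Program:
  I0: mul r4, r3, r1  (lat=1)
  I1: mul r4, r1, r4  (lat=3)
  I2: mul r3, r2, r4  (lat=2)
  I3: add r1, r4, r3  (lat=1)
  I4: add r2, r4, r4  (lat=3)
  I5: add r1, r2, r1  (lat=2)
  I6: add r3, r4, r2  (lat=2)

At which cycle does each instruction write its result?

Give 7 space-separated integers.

I0 mul r4: issue@1 deps=(None,None) exec_start@1 write@2
I1 mul r4: issue@2 deps=(None,0) exec_start@2 write@5
I2 mul r3: issue@3 deps=(None,1) exec_start@5 write@7
I3 add r1: issue@4 deps=(1,2) exec_start@7 write@8
I4 add r2: issue@5 deps=(1,1) exec_start@5 write@8
I5 add r1: issue@6 deps=(4,3) exec_start@8 write@10
I6 add r3: issue@7 deps=(1,4) exec_start@8 write@10

Answer: 2 5 7 8 8 10 10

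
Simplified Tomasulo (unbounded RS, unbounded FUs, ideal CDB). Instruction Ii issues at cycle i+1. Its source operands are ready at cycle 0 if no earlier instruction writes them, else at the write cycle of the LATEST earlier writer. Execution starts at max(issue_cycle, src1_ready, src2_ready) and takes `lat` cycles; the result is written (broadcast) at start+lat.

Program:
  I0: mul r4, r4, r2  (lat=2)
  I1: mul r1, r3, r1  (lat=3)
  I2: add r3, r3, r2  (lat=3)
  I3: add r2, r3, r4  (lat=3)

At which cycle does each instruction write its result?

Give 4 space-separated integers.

Answer: 3 5 6 9

Derivation:
I0 mul r4: issue@1 deps=(None,None) exec_start@1 write@3
I1 mul r1: issue@2 deps=(None,None) exec_start@2 write@5
I2 add r3: issue@3 deps=(None,None) exec_start@3 write@6
I3 add r2: issue@4 deps=(2,0) exec_start@6 write@9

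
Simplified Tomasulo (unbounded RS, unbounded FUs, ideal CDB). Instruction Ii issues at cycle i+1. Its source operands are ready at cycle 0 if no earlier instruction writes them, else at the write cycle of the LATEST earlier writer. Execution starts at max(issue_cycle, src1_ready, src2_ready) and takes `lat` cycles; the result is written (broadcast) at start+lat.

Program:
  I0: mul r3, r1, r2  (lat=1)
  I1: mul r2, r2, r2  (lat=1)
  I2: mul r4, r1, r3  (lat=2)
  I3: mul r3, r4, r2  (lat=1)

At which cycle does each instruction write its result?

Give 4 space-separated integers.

I0 mul r3: issue@1 deps=(None,None) exec_start@1 write@2
I1 mul r2: issue@2 deps=(None,None) exec_start@2 write@3
I2 mul r4: issue@3 deps=(None,0) exec_start@3 write@5
I3 mul r3: issue@4 deps=(2,1) exec_start@5 write@6

Answer: 2 3 5 6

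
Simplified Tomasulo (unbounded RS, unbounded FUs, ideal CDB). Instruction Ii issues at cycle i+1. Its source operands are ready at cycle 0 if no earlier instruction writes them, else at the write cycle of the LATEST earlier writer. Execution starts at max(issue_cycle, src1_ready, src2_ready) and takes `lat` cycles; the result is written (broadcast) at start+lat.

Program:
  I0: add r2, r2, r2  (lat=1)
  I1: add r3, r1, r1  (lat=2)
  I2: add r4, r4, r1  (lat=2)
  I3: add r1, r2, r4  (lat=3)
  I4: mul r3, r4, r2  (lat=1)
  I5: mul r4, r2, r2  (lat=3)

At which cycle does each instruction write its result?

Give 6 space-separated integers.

I0 add r2: issue@1 deps=(None,None) exec_start@1 write@2
I1 add r3: issue@2 deps=(None,None) exec_start@2 write@4
I2 add r4: issue@3 deps=(None,None) exec_start@3 write@5
I3 add r1: issue@4 deps=(0,2) exec_start@5 write@8
I4 mul r3: issue@5 deps=(2,0) exec_start@5 write@6
I5 mul r4: issue@6 deps=(0,0) exec_start@6 write@9

Answer: 2 4 5 8 6 9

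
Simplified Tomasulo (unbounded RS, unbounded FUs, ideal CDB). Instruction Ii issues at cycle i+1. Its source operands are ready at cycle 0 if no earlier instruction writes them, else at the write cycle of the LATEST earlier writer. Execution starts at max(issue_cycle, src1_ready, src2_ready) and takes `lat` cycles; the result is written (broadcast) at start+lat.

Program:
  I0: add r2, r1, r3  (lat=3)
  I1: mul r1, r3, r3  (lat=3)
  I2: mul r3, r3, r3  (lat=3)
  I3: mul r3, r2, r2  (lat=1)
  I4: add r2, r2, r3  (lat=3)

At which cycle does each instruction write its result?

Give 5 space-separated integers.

I0 add r2: issue@1 deps=(None,None) exec_start@1 write@4
I1 mul r1: issue@2 deps=(None,None) exec_start@2 write@5
I2 mul r3: issue@3 deps=(None,None) exec_start@3 write@6
I3 mul r3: issue@4 deps=(0,0) exec_start@4 write@5
I4 add r2: issue@5 deps=(0,3) exec_start@5 write@8

Answer: 4 5 6 5 8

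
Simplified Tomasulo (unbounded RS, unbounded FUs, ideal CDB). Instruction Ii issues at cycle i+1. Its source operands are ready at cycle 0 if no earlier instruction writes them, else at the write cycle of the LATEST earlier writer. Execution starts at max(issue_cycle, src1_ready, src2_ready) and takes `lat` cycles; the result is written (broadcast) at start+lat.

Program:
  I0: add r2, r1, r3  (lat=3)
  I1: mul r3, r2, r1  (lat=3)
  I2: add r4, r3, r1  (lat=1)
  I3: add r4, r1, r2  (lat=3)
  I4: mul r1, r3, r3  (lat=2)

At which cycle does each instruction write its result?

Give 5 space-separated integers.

I0 add r2: issue@1 deps=(None,None) exec_start@1 write@4
I1 mul r3: issue@2 deps=(0,None) exec_start@4 write@7
I2 add r4: issue@3 deps=(1,None) exec_start@7 write@8
I3 add r4: issue@4 deps=(None,0) exec_start@4 write@7
I4 mul r1: issue@5 deps=(1,1) exec_start@7 write@9

Answer: 4 7 8 7 9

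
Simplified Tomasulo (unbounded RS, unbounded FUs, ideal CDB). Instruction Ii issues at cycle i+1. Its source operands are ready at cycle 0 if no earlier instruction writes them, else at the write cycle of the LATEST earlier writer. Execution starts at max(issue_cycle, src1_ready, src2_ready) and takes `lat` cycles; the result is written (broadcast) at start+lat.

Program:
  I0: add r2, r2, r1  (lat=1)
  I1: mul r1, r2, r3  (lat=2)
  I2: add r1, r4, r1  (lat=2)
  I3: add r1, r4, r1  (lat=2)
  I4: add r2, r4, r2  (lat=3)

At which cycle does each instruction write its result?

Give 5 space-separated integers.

I0 add r2: issue@1 deps=(None,None) exec_start@1 write@2
I1 mul r1: issue@2 deps=(0,None) exec_start@2 write@4
I2 add r1: issue@3 deps=(None,1) exec_start@4 write@6
I3 add r1: issue@4 deps=(None,2) exec_start@6 write@8
I4 add r2: issue@5 deps=(None,0) exec_start@5 write@8

Answer: 2 4 6 8 8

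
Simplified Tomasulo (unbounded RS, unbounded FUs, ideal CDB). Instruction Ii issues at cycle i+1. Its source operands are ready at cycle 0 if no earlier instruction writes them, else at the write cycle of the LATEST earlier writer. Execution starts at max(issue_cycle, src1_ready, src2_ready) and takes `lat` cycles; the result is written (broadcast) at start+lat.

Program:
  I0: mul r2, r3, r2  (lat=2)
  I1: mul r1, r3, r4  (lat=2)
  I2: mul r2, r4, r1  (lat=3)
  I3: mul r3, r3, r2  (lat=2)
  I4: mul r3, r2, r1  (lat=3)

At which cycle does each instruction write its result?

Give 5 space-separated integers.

I0 mul r2: issue@1 deps=(None,None) exec_start@1 write@3
I1 mul r1: issue@2 deps=(None,None) exec_start@2 write@4
I2 mul r2: issue@3 deps=(None,1) exec_start@4 write@7
I3 mul r3: issue@4 deps=(None,2) exec_start@7 write@9
I4 mul r3: issue@5 deps=(2,1) exec_start@7 write@10

Answer: 3 4 7 9 10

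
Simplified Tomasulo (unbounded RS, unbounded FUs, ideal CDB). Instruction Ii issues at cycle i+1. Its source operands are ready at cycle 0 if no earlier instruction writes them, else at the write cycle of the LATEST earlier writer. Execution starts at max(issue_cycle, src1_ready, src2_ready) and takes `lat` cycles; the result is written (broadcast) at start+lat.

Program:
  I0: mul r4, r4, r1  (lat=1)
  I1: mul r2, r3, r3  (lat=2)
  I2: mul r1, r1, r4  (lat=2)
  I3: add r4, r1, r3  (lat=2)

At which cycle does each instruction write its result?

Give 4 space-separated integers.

I0 mul r4: issue@1 deps=(None,None) exec_start@1 write@2
I1 mul r2: issue@2 deps=(None,None) exec_start@2 write@4
I2 mul r1: issue@3 deps=(None,0) exec_start@3 write@5
I3 add r4: issue@4 deps=(2,None) exec_start@5 write@7

Answer: 2 4 5 7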